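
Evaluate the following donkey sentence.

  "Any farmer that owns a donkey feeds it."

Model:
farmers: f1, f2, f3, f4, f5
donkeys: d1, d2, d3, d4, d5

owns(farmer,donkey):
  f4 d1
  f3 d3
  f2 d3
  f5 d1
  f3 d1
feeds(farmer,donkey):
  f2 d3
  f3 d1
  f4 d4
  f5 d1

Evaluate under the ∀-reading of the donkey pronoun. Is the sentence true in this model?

"it" takes "a donkey" as antecedent — a donkey pronoun bound across the clause boundary.
Strong reading: for every (f,d) with owns(f,d), feeds(f,d).
Restrictor pairs: (f2,d3) ✓  (f3,d1) ✓  (f3,d3) ✗  (f4,d1) ✗  (f5,d1) ✓
Counterexample: (f3,d3) is in owns but fails the scope.

False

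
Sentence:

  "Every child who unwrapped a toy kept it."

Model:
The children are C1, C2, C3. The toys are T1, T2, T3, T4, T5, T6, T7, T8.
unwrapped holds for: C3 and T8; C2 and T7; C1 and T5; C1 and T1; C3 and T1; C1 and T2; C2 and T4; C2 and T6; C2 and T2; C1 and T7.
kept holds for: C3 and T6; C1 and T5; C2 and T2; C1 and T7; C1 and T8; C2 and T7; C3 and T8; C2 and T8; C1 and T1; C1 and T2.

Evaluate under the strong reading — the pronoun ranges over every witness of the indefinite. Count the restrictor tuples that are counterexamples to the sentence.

3

"it" takes "a toy" as antecedent — a donkey pronoun bound across the clause boundary.
Strong reading: for every (c,t) with unwrapped(c,t), kept(c,t).
Restrictor pairs: (C1,T1) ✓  (C1,T2) ✓  (C1,T5) ✓  (C1,T7) ✓  (C2,T2) ✓  (C2,T4) ✗  (C2,T6) ✗  (C2,T7) ✓  (C3,T1) ✗  (C3,T8) ✓
Counterexamples (restrictor pairs failing the scope): 3.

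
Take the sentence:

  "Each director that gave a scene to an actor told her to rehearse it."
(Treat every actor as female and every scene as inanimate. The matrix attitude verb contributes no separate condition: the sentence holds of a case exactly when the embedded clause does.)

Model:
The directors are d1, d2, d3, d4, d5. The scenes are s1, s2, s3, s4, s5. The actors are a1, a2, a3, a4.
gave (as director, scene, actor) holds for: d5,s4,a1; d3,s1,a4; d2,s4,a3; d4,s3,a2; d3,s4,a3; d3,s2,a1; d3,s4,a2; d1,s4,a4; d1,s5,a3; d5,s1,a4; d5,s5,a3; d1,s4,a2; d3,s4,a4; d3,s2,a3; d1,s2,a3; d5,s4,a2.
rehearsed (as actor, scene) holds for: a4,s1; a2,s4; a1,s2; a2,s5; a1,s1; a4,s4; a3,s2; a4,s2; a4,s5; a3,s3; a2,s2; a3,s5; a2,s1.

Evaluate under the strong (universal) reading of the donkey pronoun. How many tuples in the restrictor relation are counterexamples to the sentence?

"her" takes "an actor" as antecedent and "it" takes "a scene"; both are donkey pronouns co-varying with the restrictor.
Strong reading: for every (d,s,a) with gave(d,s,a), rehearsed(a,s).
Restrictor triples: (d1,s2,a3)→rehearsed(a3,s2) ✓  (d1,s4,a2)→rehearsed(a2,s4) ✓  (d1,s4,a4)→rehearsed(a4,s4) ✓  (d1,s5,a3)→rehearsed(a3,s5) ✓  (d2,s4,a3)→rehearsed(a3,s4) ✗  (d3,s1,a4)→rehearsed(a4,s1) ✓  (d3,s2,a1)→rehearsed(a1,s2) ✓  (d3,s2,a3)→rehearsed(a3,s2) ✓  (d3,s4,a2)→rehearsed(a2,s4) ✓  (d3,s4,a3)→rehearsed(a3,s4) ✗  (d3,s4,a4)→rehearsed(a4,s4) ✓  (d4,s3,a2)→rehearsed(a2,s3) ✗  (d5,s1,a4)→rehearsed(a4,s1) ✓  (d5,s4,a1)→rehearsed(a1,s4) ✗  (d5,s4,a2)→rehearsed(a2,s4) ✓  (d5,s5,a3)→rehearsed(a3,s5) ✓
Counterexamples (restrictor triples failing the scope): 4.

4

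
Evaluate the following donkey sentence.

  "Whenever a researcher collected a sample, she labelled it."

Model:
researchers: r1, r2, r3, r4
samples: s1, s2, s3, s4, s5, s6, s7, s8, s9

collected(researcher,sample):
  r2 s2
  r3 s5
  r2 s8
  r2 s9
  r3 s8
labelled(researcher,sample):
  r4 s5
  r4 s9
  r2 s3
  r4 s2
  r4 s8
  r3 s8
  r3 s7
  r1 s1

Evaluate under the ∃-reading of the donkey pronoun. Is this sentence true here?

False

"it" takes "a sample" as antecedent — a donkey pronoun bound across the clause boundary.
Weak reading: every researcher r with some collected-sample has at least one collected-sample s such that labelled(r,s).
Per researcher: r2:✗  r3:✓
r2 has no witness among its collected-samples.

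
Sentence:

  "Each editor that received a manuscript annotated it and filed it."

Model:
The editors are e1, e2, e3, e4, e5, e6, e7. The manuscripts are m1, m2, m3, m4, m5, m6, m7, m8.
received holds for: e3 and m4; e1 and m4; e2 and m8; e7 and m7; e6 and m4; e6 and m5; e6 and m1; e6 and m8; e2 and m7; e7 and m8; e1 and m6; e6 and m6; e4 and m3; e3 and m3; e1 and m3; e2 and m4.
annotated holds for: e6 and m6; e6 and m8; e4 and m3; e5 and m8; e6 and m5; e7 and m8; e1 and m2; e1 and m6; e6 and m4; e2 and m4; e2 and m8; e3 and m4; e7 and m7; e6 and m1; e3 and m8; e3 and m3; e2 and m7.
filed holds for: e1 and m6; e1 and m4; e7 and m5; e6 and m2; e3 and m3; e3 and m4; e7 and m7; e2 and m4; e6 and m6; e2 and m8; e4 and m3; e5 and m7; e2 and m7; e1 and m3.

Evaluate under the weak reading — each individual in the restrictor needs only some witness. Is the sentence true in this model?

"it" takes "a manuscript" as antecedent — a donkey pronoun bound across the clause boundary.
Weak reading: every editor e with some received-manuscript has at least one received-manuscript m such that annotated(e,m) ∧ filed(e,m).
Per editor: e1:✓  e2:✓  e3:✓  e4:✓  e6:✓  e7:✓
Every editor in the restrictor has a witness.

True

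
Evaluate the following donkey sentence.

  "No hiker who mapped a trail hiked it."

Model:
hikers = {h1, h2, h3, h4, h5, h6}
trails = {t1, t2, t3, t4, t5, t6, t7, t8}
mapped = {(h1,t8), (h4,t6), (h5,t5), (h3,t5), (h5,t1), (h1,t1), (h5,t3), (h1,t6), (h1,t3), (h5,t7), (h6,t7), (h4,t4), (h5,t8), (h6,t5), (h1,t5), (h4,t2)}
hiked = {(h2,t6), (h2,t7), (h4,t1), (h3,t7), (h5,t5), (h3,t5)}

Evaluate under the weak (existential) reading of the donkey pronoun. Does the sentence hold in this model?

False

"it" takes "a trail" as antecedent — a donkey pronoun bound across the clause boundary.
Truth condition: for no (h,t) with mapped(h,t) does hiked(h,t) hold.
Restrictor pairs — does the scope hold? (h1,t1):fails  (h1,t3):fails  (h1,t5):fails  (h1,t6):fails  (h1,t8):fails  (h3,t5):holds  (h4,t2):fails  (h4,t4):fails  (h4,t6):fails  (h5,t1):fails  (h5,t3):fails  (h5,t5):holds  (h5,t7):fails  (h5,t8):fails  (h6,t5):fails  (h6,t7):fails
Scope holds for 2 pair(s), so the sentence is false.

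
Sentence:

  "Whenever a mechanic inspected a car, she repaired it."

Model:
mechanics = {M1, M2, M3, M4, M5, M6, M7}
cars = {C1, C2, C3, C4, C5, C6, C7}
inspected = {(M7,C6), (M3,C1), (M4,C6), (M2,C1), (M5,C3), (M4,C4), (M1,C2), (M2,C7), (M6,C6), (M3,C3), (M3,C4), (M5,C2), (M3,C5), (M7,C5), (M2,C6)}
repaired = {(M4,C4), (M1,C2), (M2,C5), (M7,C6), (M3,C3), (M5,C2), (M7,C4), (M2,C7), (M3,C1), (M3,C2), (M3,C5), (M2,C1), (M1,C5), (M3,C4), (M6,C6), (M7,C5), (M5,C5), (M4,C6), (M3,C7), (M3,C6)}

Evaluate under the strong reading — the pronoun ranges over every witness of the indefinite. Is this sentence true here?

"it" takes "a car" as antecedent — a donkey pronoun bound across the clause boundary.
Strong reading: for every (m,c) with inspected(m,c), repaired(m,c).
Restrictor pairs: (M1,C2) ✓  (M2,C1) ✓  (M2,C6) ✗  (M2,C7) ✓  (M3,C1) ✓  (M3,C3) ✓  (M3,C4) ✓  (M3,C5) ✓  (M4,C4) ✓  (M4,C6) ✓  (M5,C2) ✓  (M5,C3) ✗  (M6,C6) ✓  (M7,C5) ✓  (M7,C6) ✓
Counterexample: (M2,C6) is in inspected but fails the scope.

False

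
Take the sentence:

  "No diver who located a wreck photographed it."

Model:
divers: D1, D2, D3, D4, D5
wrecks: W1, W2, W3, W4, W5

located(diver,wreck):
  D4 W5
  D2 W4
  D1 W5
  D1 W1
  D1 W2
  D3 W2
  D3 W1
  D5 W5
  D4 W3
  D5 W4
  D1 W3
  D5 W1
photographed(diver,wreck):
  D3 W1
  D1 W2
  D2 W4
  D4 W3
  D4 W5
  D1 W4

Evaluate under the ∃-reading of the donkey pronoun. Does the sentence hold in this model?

False

"it" takes "a wreck" as antecedent — a donkey pronoun bound across the clause boundary.
Truth condition: for no (d,w) with located(d,w) does photographed(d,w) hold.
Restrictor pairs — does the scope hold? (D1,W1):fails  (D1,W2):holds  (D1,W3):fails  (D1,W5):fails  (D2,W4):holds  (D3,W1):holds  (D3,W2):fails  (D4,W3):holds  (D4,W5):holds  (D5,W1):fails  (D5,W4):fails  (D5,W5):fails
Scope holds for 5 pair(s), so the sentence is false.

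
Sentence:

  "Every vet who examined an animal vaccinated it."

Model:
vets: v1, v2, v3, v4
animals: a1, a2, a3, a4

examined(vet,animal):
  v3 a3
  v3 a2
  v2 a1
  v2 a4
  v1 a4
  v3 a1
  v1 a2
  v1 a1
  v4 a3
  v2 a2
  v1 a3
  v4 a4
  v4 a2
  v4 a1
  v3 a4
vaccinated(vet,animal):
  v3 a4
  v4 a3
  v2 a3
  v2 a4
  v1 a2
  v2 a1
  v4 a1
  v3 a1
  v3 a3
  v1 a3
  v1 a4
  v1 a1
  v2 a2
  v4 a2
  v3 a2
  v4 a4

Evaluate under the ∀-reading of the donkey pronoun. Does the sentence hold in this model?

"it" takes "an animal" as antecedent — a donkey pronoun bound across the clause boundary.
Strong reading: for every (v,a) with examined(v,a), vaccinated(v,a).
Restrictor pairs: (v1,a1) ✓  (v1,a2) ✓  (v1,a3) ✓  (v1,a4) ✓  (v2,a1) ✓  (v2,a2) ✓  (v2,a4) ✓  (v3,a1) ✓  (v3,a2) ✓  (v3,a3) ✓  (v3,a4) ✓  (v4,a1) ✓  (v4,a2) ✓  (v4,a3) ✓  (v4,a4) ✓
Every restrictor pair satisfies the scope.

True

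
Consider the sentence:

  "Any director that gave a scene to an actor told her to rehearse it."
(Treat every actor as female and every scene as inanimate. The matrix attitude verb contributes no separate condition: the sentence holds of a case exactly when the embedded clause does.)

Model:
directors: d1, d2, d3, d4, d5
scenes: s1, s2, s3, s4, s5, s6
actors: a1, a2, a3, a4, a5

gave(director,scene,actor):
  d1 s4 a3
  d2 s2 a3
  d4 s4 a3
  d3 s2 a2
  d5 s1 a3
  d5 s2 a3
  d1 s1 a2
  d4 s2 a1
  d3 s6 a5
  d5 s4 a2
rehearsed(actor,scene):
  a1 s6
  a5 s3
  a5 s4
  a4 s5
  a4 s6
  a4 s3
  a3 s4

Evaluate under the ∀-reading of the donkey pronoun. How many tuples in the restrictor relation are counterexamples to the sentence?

"her" takes "an actor" as antecedent and "it" takes "a scene"; both are donkey pronouns co-varying with the restrictor.
Strong reading: for every (d,s,a) with gave(d,s,a), rehearsed(a,s).
Restrictor triples: (d1,s1,a2)→rehearsed(a2,s1) ✗  (d1,s4,a3)→rehearsed(a3,s4) ✓  (d2,s2,a3)→rehearsed(a3,s2) ✗  (d3,s2,a2)→rehearsed(a2,s2) ✗  (d3,s6,a5)→rehearsed(a5,s6) ✗  (d4,s2,a1)→rehearsed(a1,s2) ✗  (d4,s4,a3)→rehearsed(a3,s4) ✓  (d5,s1,a3)→rehearsed(a3,s1) ✗  (d5,s2,a3)→rehearsed(a3,s2) ✗  (d5,s4,a2)→rehearsed(a2,s4) ✗
Counterexamples (restrictor triples failing the scope): 8.

8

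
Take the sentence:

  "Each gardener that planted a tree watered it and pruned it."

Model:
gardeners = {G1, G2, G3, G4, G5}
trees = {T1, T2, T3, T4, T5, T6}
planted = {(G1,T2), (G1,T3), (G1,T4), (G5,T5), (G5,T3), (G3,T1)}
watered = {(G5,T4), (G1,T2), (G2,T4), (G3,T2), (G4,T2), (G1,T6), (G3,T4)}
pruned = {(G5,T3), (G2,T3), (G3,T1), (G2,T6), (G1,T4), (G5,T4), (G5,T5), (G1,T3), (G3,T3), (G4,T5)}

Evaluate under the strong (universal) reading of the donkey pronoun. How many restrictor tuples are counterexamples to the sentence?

"it" takes "a tree" as antecedent — a donkey pronoun bound across the clause boundary.
Strong reading: for every (g,t) with planted(g,t), watered(g,t) ∧ pruned(g,t).
Restrictor pairs: (G1,T2) ✗  (G1,T3) ✗  (G1,T4) ✗  (G3,T1) ✗  (G5,T3) ✗  (G5,T5) ✗
Counterexamples (restrictor pairs failing the scope): 6.

6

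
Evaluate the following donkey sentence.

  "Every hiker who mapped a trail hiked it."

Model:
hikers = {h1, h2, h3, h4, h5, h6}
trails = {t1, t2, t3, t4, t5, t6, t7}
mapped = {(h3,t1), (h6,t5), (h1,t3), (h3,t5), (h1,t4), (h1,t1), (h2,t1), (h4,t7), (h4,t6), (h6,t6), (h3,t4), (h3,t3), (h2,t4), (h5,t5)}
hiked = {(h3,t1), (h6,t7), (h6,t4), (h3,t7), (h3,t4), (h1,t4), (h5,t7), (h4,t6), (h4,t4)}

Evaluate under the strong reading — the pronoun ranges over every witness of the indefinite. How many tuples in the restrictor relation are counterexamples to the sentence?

"it" takes "a trail" as antecedent — a donkey pronoun bound across the clause boundary.
Strong reading: for every (h,t) with mapped(h,t), hiked(h,t).
Restrictor pairs: (h1,t1) ✗  (h1,t3) ✗  (h1,t4) ✓  (h2,t1) ✗  (h2,t4) ✗  (h3,t1) ✓  (h3,t3) ✗  (h3,t4) ✓  (h3,t5) ✗  (h4,t6) ✓  (h4,t7) ✗  (h5,t5) ✗  (h6,t5) ✗  (h6,t6) ✗
Counterexamples (restrictor pairs failing the scope): 10.

10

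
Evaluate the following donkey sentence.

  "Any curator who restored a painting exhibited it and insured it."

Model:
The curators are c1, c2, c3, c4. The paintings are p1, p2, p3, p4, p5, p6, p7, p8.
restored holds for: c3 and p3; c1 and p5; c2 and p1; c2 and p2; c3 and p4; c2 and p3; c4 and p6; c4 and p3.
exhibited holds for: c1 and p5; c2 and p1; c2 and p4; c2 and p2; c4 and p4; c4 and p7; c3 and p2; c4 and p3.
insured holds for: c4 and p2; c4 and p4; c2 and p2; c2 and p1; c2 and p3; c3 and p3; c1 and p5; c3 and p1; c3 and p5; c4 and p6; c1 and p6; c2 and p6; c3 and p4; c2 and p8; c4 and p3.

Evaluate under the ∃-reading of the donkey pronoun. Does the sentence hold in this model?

False

"it" takes "a painting" as antecedent — a donkey pronoun bound across the clause boundary.
Weak reading: every curator c with some restored-painting has at least one restored-painting p such that exhibited(c,p) ∧ insured(c,p).
Per curator: c1:✓  c2:✓  c3:✗  c4:✓
c3 has no witness among its restored-paintings.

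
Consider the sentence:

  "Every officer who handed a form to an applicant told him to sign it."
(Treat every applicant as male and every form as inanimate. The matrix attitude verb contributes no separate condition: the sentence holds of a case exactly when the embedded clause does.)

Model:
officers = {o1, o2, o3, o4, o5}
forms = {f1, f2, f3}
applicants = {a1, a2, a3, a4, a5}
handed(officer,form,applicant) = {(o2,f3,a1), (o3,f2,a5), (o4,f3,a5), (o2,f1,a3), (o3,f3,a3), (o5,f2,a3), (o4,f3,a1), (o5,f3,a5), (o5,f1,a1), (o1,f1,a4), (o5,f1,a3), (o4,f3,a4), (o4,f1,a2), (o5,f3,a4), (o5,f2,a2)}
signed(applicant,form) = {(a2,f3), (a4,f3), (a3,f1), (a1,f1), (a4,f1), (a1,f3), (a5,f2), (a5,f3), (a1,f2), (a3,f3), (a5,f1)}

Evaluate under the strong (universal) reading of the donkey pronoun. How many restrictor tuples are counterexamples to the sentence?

3

"him" takes "an applicant" as antecedent and "it" takes "a form"; both are donkey pronouns co-varying with the restrictor.
Strong reading: for every (o,f,a) with handed(o,f,a), signed(a,f).
Restrictor triples: (o1,f1,a4)→signed(a4,f1) ✓  (o2,f1,a3)→signed(a3,f1) ✓  (o2,f3,a1)→signed(a1,f3) ✓  (o3,f2,a5)→signed(a5,f2) ✓  (o3,f3,a3)→signed(a3,f3) ✓  (o4,f1,a2)→signed(a2,f1) ✗  (o4,f3,a1)→signed(a1,f3) ✓  (o4,f3,a4)→signed(a4,f3) ✓  (o4,f3,a5)→signed(a5,f3) ✓  (o5,f1,a1)→signed(a1,f1) ✓  (o5,f1,a3)→signed(a3,f1) ✓  (o5,f2,a2)→signed(a2,f2) ✗  (o5,f2,a3)→signed(a3,f2) ✗  (o5,f3,a4)→signed(a4,f3) ✓  (o5,f3,a5)→signed(a5,f3) ✓
Counterexamples (restrictor triples failing the scope): 3.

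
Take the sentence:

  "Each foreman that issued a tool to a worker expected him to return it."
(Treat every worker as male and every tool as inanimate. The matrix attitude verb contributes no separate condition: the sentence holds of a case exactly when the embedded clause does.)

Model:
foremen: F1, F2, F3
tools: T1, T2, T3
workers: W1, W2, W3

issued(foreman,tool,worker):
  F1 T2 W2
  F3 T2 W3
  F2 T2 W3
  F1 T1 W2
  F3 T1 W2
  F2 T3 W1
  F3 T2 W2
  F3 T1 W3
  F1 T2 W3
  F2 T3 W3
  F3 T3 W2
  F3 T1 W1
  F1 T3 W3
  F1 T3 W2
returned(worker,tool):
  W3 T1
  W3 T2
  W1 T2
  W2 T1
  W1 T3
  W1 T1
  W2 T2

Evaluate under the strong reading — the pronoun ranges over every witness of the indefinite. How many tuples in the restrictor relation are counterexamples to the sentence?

4

"him" takes "a worker" as antecedent and "it" takes "a tool"; both are donkey pronouns co-varying with the restrictor.
Strong reading: for every (f,t,w) with issued(f,t,w), returned(w,t).
Restrictor triples: (F1,T1,W2)→returned(W2,T1) ✓  (F1,T2,W2)→returned(W2,T2) ✓  (F1,T2,W3)→returned(W3,T2) ✓  (F1,T3,W2)→returned(W2,T3) ✗  (F1,T3,W3)→returned(W3,T3) ✗  (F2,T2,W3)→returned(W3,T2) ✓  (F2,T3,W1)→returned(W1,T3) ✓  (F2,T3,W3)→returned(W3,T3) ✗  (F3,T1,W1)→returned(W1,T1) ✓  (F3,T1,W2)→returned(W2,T1) ✓  (F3,T1,W3)→returned(W3,T1) ✓  (F3,T2,W2)→returned(W2,T2) ✓  (F3,T2,W3)→returned(W3,T2) ✓  (F3,T3,W2)→returned(W2,T3) ✗
Counterexamples (restrictor triples failing the scope): 4.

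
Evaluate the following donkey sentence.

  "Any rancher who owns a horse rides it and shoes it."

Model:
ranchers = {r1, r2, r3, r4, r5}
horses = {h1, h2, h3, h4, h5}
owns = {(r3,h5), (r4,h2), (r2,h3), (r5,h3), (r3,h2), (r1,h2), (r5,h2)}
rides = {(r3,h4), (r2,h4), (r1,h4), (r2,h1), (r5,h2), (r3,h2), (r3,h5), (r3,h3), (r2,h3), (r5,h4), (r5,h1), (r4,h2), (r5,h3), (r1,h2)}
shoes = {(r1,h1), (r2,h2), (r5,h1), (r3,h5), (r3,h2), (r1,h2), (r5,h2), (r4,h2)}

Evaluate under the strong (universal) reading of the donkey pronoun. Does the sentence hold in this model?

False

"it" takes "a horse" as antecedent — a donkey pronoun bound across the clause boundary.
Strong reading: for every (r,h) with owns(r,h), rides(r,h) ∧ shoes(r,h).
Restrictor pairs: (r1,h2) ✓  (r2,h3) ✗  (r3,h2) ✓  (r3,h5) ✓  (r4,h2) ✓  (r5,h2) ✓  (r5,h3) ✗
Counterexample: (r2,h3) is in owns but fails the scope.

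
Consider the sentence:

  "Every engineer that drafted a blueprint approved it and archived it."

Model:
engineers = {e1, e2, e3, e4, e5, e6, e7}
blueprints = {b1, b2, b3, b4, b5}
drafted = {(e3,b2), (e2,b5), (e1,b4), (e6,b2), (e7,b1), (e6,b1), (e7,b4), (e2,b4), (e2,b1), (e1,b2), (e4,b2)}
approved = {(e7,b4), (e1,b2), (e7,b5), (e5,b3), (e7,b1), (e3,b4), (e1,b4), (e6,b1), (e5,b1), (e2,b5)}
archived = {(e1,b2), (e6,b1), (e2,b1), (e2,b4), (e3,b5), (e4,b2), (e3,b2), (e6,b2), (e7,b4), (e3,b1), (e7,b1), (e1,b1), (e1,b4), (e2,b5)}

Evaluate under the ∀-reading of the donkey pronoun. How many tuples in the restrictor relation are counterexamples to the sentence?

"it" takes "a blueprint" as antecedent — a donkey pronoun bound across the clause boundary.
Strong reading: for every (e,b) with drafted(e,b), approved(e,b) ∧ archived(e,b).
Restrictor pairs: (e1,b2) ✓  (e1,b4) ✓  (e2,b1) ✗  (e2,b4) ✗  (e2,b5) ✓  (e3,b2) ✗  (e4,b2) ✗  (e6,b1) ✓  (e6,b2) ✗  (e7,b1) ✓  (e7,b4) ✓
Counterexamples (restrictor pairs failing the scope): 5.

5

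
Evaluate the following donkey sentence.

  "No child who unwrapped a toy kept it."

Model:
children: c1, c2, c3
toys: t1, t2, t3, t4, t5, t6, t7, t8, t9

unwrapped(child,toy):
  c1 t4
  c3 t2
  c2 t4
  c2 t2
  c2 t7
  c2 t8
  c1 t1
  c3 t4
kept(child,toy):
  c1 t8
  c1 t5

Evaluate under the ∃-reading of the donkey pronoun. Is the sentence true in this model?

"it" takes "a toy" as antecedent — a donkey pronoun bound across the clause boundary.
Truth condition: for no (c,t) with unwrapped(c,t) does kept(c,t) hold.
Restrictor pairs — does the scope hold? (c1,t1):fails  (c1,t4):fails  (c2,t2):fails  (c2,t4):fails  (c2,t7):fails  (c2,t8):fails  (c3,t2):fails  (c3,t4):fails
Scope holds for no restrictor pair, so the sentence is true.

True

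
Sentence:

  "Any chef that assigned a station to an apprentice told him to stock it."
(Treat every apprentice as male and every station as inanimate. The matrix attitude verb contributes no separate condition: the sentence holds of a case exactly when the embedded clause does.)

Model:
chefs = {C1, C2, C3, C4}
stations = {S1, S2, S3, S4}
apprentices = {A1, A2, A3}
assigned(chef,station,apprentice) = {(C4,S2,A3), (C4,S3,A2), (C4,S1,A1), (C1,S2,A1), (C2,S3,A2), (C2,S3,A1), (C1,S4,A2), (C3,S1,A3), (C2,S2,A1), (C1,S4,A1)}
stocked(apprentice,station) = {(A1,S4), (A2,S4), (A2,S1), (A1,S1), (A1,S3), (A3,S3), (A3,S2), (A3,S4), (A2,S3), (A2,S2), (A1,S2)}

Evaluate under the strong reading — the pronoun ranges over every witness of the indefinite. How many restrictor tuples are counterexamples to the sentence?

"him" takes "an apprentice" as antecedent and "it" takes "a station"; both are donkey pronouns co-varying with the restrictor.
Strong reading: for every (c,s,a) with assigned(c,s,a), stocked(a,s).
Restrictor triples: (C1,S2,A1)→stocked(A1,S2) ✓  (C1,S4,A1)→stocked(A1,S4) ✓  (C1,S4,A2)→stocked(A2,S4) ✓  (C2,S2,A1)→stocked(A1,S2) ✓  (C2,S3,A1)→stocked(A1,S3) ✓  (C2,S3,A2)→stocked(A2,S3) ✓  (C3,S1,A3)→stocked(A3,S1) ✗  (C4,S1,A1)→stocked(A1,S1) ✓  (C4,S2,A3)→stocked(A3,S2) ✓  (C4,S3,A2)→stocked(A2,S3) ✓
Counterexamples (restrictor triples failing the scope): 1.

1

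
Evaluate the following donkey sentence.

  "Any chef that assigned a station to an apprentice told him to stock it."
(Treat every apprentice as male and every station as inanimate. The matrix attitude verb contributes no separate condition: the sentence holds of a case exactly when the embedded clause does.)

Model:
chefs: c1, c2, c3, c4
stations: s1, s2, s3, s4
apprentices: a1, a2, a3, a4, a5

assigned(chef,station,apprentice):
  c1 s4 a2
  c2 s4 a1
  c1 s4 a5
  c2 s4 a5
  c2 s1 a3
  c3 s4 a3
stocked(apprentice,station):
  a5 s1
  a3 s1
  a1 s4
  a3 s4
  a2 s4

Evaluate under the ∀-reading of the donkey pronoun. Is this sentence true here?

"him" takes "an apprentice" as antecedent and "it" takes "a station"; both are donkey pronouns co-varying with the restrictor.
Strong reading: for every (c,s,a) with assigned(c,s,a), stocked(a,s).
Restrictor triples: (c1,s4,a2)→stocked(a2,s4) ✓  (c1,s4,a5)→stocked(a5,s4) ✗  (c2,s1,a3)→stocked(a3,s1) ✓  (c2,s4,a1)→stocked(a1,s4) ✓  (c2,s4,a5)→stocked(a5,s4) ✗  (c3,s4,a3)→stocked(a3,s4) ✓
Counterexample: (c1,s4,a5) — stocked(a5,s4) does not hold.

False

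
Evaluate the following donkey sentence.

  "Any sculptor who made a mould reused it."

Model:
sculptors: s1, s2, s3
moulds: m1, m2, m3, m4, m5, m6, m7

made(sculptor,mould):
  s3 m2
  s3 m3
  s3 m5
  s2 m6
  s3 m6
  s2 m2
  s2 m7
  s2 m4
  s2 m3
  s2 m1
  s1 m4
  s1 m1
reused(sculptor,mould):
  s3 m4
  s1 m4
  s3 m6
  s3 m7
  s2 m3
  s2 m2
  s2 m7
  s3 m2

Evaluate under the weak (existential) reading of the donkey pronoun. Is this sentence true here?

True

"it" takes "a mould" as antecedent — a donkey pronoun bound across the clause boundary.
Weak reading: every sculptor s with some made-mould has at least one made-mould m such that reused(s,m).
Per sculptor: s1:✓  s2:✓  s3:✓
Every sculptor in the restrictor has a witness.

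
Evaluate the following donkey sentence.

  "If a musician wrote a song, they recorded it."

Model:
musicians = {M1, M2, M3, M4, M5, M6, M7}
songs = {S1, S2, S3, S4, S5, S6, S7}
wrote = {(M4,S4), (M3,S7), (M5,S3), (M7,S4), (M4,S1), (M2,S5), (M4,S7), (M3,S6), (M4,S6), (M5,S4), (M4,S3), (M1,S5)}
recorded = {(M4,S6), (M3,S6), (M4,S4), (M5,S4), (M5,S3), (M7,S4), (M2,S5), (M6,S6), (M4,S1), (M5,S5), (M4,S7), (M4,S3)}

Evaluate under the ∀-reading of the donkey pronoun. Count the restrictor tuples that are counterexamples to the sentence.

2

"it" takes "a song" as antecedent — a donkey pronoun bound across the clause boundary.
Strong reading: for every (m,s) with wrote(m,s), recorded(m,s).
Restrictor pairs: (M1,S5) ✗  (M2,S5) ✓  (M3,S6) ✓  (M3,S7) ✗  (M4,S1) ✓  (M4,S3) ✓  (M4,S4) ✓  (M4,S6) ✓  (M4,S7) ✓  (M5,S3) ✓  (M5,S4) ✓  (M7,S4) ✓
Counterexamples (restrictor pairs failing the scope): 2.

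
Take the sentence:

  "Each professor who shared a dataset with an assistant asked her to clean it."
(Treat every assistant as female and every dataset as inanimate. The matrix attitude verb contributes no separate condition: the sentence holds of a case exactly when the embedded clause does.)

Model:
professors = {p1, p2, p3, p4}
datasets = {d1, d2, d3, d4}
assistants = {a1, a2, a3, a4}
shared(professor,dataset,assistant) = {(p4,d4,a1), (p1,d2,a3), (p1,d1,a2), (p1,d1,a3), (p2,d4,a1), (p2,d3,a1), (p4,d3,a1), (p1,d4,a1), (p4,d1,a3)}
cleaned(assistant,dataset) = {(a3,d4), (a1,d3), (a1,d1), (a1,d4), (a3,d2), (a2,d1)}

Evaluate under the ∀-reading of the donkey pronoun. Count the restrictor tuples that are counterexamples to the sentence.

"her" takes "an assistant" as antecedent and "it" takes "a dataset"; both are donkey pronouns co-varying with the restrictor.
Strong reading: for every (p,d,a) with shared(p,d,a), cleaned(a,d).
Restrictor triples: (p1,d1,a2)→cleaned(a2,d1) ✓  (p1,d1,a3)→cleaned(a3,d1) ✗  (p1,d2,a3)→cleaned(a3,d2) ✓  (p1,d4,a1)→cleaned(a1,d4) ✓  (p2,d3,a1)→cleaned(a1,d3) ✓  (p2,d4,a1)→cleaned(a1,d4) ✓  (p4,d1,a3)→cleaned(a3,d1) ✗  (p4,d3,a1)→cleaned(a1,d3) ✓  (p4,d4,a1)→cleaned(a1,d4) ✓
Counterexamples (restrictor triples failing the scope): 2.

2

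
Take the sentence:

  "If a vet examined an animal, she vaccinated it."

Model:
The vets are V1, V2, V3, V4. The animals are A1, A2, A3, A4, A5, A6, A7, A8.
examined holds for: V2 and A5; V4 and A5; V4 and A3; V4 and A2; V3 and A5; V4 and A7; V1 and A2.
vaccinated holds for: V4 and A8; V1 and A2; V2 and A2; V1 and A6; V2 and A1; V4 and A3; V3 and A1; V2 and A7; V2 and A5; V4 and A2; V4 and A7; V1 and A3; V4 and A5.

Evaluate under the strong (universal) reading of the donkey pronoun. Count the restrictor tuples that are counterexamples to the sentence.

1

"it" takes "an animal" as antecedent — a donkey pronoun bound across the clause boundary.
Strong reading: for every (v,a) with examined(v,a), vaccinated(v,a).
Restrictor pairs: (V1,A2) ✓  (V2,A5) ✓  (V3,A5) ✗  (V4,A2) ✓  (V4,A3) ✓  (V4,A5) ✓  (V4,A7) ✓
Counterexamples (restrictor pairs failing the scope): 1.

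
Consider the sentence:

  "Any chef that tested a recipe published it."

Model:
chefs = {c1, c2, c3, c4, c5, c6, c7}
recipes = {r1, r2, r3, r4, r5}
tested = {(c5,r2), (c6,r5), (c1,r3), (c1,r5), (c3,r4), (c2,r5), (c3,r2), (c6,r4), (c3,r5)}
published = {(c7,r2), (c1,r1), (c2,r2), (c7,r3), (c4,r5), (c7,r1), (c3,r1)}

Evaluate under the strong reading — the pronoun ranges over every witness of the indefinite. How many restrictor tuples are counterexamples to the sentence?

"it" takes "a recipe" as antecedent — a donkey pronoun bound across the clause boundary.
Strong reading: for every (c,r) with tested(c,r), published(c,r).
Restrictor pairs: (c1,r3) ✗  (c1,r5) ✗  (c2,r5) ✗  (c3,r2) ✗  (c3,r4) ✗  (c3,r5) ✗  (c5,r2) ✗  (c6,r4) ✗  (c6,r5) ✗
Counterexamples (restrictor pairs failing the scope): 9.

9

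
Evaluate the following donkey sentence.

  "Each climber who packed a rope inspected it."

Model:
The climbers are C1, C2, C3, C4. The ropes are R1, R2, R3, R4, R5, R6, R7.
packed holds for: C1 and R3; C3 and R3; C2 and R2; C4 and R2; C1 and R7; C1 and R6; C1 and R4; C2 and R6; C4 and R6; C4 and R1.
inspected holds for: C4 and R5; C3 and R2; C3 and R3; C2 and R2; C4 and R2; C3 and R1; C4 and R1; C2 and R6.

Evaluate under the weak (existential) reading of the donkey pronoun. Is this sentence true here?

"it" takes "a rope" as antecedent — a donkey pronoun bound across the clause boundary.
Weak reading: every climber c with some packed-rope has at least one packed-rope r such that inspected(c,r).
Per climber: C1:✗  C2:✓  C3:✓  C4:✓
C1 has no witness among its packed-ropes.

False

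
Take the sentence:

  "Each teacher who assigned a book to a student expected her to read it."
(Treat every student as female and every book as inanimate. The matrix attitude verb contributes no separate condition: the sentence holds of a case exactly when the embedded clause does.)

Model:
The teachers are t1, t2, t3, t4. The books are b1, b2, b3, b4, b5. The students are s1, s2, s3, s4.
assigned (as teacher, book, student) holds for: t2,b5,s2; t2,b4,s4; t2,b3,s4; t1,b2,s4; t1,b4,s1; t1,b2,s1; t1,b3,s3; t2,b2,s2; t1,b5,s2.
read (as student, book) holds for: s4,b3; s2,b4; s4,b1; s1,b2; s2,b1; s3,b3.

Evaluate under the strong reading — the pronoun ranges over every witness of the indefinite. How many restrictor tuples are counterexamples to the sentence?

"her" takes "a student" as antecedent and "it" takes "a book"; both are donkey pronouns co-varying with the restrictor.
Strong reading: for every (t,b,s) with assigned(t,b,s), read(s,b).
Restrictor triples: (t1,b2,s1)→read(s1,b2) ✓  (t1,b2,s4)→read(s4,b2) ✗  (t1,b3,s3)→read(s3,b3) ✓  (t1,b4,s1)→read(s1,b4) ✗  (t1,b5,s2)→read(s2,b5) ✗  (t2,b2,s2)→read(s2,b2) ✗  (t2,b3,s4)→read(s4,b3) ✓  (t2,b4,s4)→read(s4,b4) ✗  (t2,b5,s2)→read(s2,b5) ✗
Counterexamples (restrictor triples failing the scope): 6.

6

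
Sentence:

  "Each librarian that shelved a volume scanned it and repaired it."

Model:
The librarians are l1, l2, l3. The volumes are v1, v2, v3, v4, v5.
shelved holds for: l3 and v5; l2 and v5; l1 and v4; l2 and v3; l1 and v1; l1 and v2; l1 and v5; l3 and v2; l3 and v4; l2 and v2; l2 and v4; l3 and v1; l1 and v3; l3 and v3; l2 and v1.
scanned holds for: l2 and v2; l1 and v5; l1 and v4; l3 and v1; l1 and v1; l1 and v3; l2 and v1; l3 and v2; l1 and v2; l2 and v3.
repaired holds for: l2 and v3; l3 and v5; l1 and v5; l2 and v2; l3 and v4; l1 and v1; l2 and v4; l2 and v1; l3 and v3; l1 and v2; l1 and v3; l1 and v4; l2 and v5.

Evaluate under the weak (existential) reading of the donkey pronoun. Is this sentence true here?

False

"it" takes "a volume" as antecedent — a donkey pronoun bound across the clause boundary.
Weak reading: every librarian l with some shelved-volume has at least one shelved-volume v such that scanned(l,v) ∧ repaired(l,v).
Per librarian: l1:✓  l2:✓  l3:✗
l3 has no witness among its shelved-volumes.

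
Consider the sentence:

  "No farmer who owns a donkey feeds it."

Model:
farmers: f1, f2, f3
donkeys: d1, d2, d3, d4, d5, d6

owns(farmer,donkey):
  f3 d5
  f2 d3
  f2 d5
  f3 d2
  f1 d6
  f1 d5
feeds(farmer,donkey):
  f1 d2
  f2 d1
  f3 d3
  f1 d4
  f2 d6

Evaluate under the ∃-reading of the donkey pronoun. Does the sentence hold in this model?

True

"it" takes "a donkey" as antecedent — a donkey pronoun bound across the clause boundary.
Truth condition: for no (f,d) with owns(f,d) does feeds(f,d) hold.
Restrictor pairs — does the scope hold? (f1,d5):fails  (f1,d6):fails  (f2,d3):fails  (f2,d5):fails  (f3,d2):fails  (f3,d5):fails
Scope holds for no restrictor pair, so the sentence is true.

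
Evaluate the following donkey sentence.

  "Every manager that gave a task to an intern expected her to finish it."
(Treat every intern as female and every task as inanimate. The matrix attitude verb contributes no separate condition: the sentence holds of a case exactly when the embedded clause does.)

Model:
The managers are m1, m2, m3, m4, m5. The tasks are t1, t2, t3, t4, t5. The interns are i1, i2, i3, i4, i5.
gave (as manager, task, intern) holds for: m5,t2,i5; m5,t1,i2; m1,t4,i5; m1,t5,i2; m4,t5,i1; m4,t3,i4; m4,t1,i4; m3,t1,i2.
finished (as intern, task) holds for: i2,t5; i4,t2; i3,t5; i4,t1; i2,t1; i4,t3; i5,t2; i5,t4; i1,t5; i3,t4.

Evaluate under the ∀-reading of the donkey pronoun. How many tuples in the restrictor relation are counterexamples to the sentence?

"her" takes "an intern" as antecedent and "it" takes "a task"; both are donkey pronouns co-varying with the restrictor.
Strong reading: for every (m,t,i) with gave(m,t,i), finished(i,t).
Restrictor triples: (m1,t4,i5)→finished(i5,t4) ✓  (m1,t5,i2)→finished(i2,t5) ✓  (m3,t1,i2)→finished(i2,t1) ✓  (m4,t1,i4)→finished(i4,t1) ✓  (m4,t3,i4)→finished(i4,t3) ✓  (m4,t5,i1)→finished(i1,t5) ✓  (m5,t1,i2)→finished(i2,t1) ✓  (m5,t2,i5)→finished(i5,t2) ✓
Counterexamples (restrictor triples failing the scope): 0.

0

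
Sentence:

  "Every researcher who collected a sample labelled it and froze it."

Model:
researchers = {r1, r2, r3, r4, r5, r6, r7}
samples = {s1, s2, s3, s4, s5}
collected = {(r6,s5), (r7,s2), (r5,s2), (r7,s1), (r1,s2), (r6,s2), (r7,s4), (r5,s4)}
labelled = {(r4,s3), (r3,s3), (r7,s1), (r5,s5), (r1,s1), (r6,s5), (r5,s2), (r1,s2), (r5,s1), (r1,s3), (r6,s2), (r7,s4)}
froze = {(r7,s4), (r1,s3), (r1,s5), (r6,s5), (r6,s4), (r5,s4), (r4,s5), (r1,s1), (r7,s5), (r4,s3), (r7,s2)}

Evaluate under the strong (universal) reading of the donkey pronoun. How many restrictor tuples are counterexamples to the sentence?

6

"it" takes "a sample" as antecedent — a donkey pronoun bound across the clause boundary.
Strong reading: for every (r,s) with collected(r,s), labelled(r,s) ∧ froze(r,s).
Restrictor pairs: (r1,s2) ✗  (r5,s2) ✗  (r5,s4) ✗  (r6,s2) ✗  (r6,s5) ✓  (r7,s1) ✗  (r7,s2) ✗  (r7,s4) ✓
Counterexamples (restrictor pairs failing the scope): 6.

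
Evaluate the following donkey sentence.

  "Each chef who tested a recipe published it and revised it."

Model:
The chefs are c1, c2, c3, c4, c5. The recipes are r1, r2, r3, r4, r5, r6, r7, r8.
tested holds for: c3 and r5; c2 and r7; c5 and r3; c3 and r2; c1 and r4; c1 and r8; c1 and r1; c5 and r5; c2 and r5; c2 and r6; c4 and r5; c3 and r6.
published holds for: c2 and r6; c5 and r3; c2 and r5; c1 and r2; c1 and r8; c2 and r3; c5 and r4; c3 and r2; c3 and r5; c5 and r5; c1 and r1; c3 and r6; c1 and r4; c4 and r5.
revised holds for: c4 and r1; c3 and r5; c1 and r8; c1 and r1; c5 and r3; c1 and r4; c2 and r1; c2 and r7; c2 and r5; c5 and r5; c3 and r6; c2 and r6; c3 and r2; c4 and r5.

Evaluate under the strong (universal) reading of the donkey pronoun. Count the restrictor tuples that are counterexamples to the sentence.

1

"it" takes "a recipe" as antecedent — a donkey pronoun bound across the clause boundary.
Strong reading: for every (c,r) with tested(c,r), published(c,r) ∧ revised(c,r).
Restrictor pairs: (c1,r1) ✓  (c1,r4) ✓  (c1,r8) ✓  (c2,r5) ✓  (c2,r6) ✓  (c2,r7) ✗  (c3,r2) ✓  (c3,r5) ✓  (c3,r6) ✓  (c4,r5) ✓  (c5,r3) ✓  (c5,r5) ✓
Counterexamples (restrictor pairs failing the scope): 1.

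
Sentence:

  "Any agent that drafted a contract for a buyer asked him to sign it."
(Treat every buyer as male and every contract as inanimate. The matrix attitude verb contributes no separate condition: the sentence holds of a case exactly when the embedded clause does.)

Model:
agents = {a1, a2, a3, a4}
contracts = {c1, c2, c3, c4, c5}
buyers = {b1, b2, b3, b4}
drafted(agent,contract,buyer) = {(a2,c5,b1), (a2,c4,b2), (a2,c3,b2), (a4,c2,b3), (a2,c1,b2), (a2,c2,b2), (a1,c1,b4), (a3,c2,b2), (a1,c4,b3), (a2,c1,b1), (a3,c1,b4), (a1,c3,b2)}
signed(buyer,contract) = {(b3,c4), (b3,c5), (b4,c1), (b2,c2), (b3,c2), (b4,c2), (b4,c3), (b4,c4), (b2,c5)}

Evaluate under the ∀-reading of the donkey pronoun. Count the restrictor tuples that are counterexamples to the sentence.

"him" takes "a buyer" as antecedent and "it" takes "a contract"; both are donkey pronouns co-varying with the restrictor.
Strong reading: for every (a,c,b) with drafted(a,c,b), signed(b,c).
Restrictor triples: (a1,c1,b4)→signed(b4,c1) ✓  (a1,c3,b2)→signed(b2,c3) ✗  (a1,c4,b3)→signed(b3,c4) ✓  (a2,c1,b1)→signed(b1,c1) ✗  (a2,c1,b2)→signed(b2,c1) ✗  (a2,c2,b2)→signed(b2,c2) ✓  (a2,c3,b2)→signed(b2,c3) ✗  (a2,c4,b2)→signed(b2,c4) ✗  (a2,c5,b1)→signed(b1,c5) ✗  (a3,c1,b4)→signed(b4,c1) ✓  (a3,c2,b2)→signed(b2,c2) ✓  (a4,c2,b3)→signed(b3,c2) ✓
Counterexamples (restrictor triples failing the scope): 6.

6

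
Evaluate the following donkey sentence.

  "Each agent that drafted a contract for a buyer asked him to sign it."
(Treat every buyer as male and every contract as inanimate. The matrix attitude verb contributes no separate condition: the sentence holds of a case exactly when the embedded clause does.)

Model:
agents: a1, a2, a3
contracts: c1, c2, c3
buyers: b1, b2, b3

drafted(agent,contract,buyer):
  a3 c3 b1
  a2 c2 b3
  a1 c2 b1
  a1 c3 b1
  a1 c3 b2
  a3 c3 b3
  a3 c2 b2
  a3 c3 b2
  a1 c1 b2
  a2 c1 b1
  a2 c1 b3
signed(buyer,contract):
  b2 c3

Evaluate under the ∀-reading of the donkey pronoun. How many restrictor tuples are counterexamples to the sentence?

"him" takes "a buyer" as antecedent and "it" takes "a contract"; both are donkey pronouns co-varying with the restrictor.
Strong reading: for every (a,c,b) with drafted(a,c,b), signed(b,c).
Restrictor triples: (a1,c1,b2)→signed(b2,c1) ✗  (a1,c2,b1)→signed(b1,c2) ✗  (a1,c3,b1)→signed(b1,c3) ✗  (a1,c3,b2)→signed(b2,c3) ✓  (a2,c1,b1)→signed(b1,c1) ✗  (a2,c1,b3)→signed(b3,c1) ✗  (a2,c2,b3)→signed(b3,c2) ✗  (a3,c2,b2)→signed(b2,c2) ✗  (a3,c3,b1)→signed(b1,c3) ✗  (a3,c3,b2)→signed(b2,c3) ✓  (a3,c3,b3)→signed(b3,c3) ✗
Counterexamples (restrictor triples failing the scope): 9.

9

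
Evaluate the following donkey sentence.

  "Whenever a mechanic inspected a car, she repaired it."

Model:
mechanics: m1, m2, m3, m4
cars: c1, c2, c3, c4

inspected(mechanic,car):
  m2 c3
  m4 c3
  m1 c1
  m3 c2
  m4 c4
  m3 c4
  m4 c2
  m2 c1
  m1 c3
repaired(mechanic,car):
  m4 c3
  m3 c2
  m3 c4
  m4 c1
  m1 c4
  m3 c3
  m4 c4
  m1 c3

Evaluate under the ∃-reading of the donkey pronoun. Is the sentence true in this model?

"it" takes "a car" as antecedent — a donkey pronoun bound across the clause boundary.
Weak reading: every mechanic m with some inspected-car has at least one inspected-car c such that repaired(m,c).
Per mechanic: m1:✓  m2:✗  m3:✓  m4:✓
m2 has no witness among its inspected-cars.

False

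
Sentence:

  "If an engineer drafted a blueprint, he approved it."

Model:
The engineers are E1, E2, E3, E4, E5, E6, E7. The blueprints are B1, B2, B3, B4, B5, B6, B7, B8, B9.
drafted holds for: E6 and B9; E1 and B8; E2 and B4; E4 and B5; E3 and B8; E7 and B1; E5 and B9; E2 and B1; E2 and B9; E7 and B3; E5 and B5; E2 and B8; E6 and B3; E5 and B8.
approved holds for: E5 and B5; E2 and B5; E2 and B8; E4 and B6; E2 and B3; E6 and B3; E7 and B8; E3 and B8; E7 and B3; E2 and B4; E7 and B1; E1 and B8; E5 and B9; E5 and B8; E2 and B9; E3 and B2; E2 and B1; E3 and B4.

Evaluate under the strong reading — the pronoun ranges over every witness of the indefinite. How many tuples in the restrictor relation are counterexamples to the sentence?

2

"it" takes "a blueprint" as antecedent — a donkey pronoun bound across the clause boundary.
Strong reading: for every (e,b) with drafted(e,b), approved(e,b).
Restrictor pairs: (E1,B8) ✓  (E2,B1) ✓  (E2,B4) ✓  (E2,B8) ✓  (E2,B9) ✓  (E3,B8) ✓  (E4,B5) ✗  (E5,B5) ✓  (E5,B8) ✓  (E5,B9) ✓  (E6,B3) ✓  (E6,B9) ✗  (E7,B1) ✓  (E7,B3) ✓
Counterexamples (restrictor pairs failing the scope): 2.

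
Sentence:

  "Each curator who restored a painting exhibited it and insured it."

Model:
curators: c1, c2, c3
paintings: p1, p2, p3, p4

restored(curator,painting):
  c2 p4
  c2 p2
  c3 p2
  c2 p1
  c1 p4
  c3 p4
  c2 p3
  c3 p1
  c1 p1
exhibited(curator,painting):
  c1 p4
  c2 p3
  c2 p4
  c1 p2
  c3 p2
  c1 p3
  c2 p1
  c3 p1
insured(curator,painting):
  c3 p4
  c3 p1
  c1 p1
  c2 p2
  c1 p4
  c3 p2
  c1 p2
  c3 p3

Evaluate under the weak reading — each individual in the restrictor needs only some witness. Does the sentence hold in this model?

False

"it" takes "a painting" as antecedent — a donkey pronoun bound across the clause boundary.
Weak reading: every curator c with some restored-painting has at least one restored-painting p such that exhibited(c,p) ∧ insured(c,p).
Per curator: c1:✓  c2:✗  c3:✓
c2 has no witness among its restored-paintings.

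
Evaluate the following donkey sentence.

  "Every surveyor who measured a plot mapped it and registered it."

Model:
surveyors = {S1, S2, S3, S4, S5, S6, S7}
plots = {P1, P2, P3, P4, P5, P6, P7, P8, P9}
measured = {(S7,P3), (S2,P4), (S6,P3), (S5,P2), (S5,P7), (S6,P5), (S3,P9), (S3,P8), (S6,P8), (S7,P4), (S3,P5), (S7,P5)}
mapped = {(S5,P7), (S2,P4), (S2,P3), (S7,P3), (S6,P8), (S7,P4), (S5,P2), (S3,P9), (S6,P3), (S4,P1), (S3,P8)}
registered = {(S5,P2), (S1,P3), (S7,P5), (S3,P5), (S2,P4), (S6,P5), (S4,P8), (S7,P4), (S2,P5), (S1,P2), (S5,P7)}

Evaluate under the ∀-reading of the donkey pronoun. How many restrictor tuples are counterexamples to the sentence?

"it" takes "a plot" as antecedent — a donkey pronoun bound across the clause boundary.
Strong reading: for every (s,p) with measured(s,p), mapped(s,p) ∧ registered(s,p).
Restrictor pairs: (S2,P4) ✓  (S3,P5) ✗  (S3,P8) ✗  (S3,P9) ✗  (S5,P2) ✓  (S5,P7) ✓  (S6,P3) ✗  (S6,P5) ✗  (S6,P8) ✗  (S7,P3) ✗  (S7,P4) ✓  (S7,P5) ✗
Counterexamples (restrictor pairs failing the scope): 8.

8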